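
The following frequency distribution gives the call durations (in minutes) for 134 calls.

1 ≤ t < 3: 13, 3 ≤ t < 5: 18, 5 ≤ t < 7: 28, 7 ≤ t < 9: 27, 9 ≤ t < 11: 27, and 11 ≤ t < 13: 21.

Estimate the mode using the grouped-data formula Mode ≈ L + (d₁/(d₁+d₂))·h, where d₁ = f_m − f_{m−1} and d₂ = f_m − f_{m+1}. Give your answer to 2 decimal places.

6.82

Modal class: 5 ≤ t < 7 (highest frequency 28).
d₁ = 28 − 18 = 10, d₂ = 28 − 27 = 1
Mode ≈ 5 + (10/(10+1)) × 2 = 5 + 1.8182 = 6.8182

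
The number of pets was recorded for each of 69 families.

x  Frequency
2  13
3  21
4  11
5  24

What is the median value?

4

Cumulative frequencies: 13, 34, 45, 69
n = 69, so the median is the value in position (n+1)/2 = 35.
Position 35 falls at value 4.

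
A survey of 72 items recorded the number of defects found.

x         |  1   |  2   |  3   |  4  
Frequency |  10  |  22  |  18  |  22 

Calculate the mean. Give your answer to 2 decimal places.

2.72

Values: 1, 2, 3, 4
Σfx = 10×1 + 22×2 + 18×3 + 22×4 = 196
n = Σf = 72
Mean = 196 / 72 = 2.7222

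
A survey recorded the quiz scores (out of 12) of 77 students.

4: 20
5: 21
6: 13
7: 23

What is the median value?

Cumulative frequencies: 20, 41, 54, 77
n = 77, so the median is the value in position (n+1)/2 = 39.
Position 39 falls at value 5.

5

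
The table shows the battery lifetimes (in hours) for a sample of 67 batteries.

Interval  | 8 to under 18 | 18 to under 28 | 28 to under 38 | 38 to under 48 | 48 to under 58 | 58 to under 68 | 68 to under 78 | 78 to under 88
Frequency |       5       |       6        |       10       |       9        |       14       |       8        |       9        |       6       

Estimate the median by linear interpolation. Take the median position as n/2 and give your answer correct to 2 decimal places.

Cumulative frequencies: 5, 11, 21, 30, 44, 52, 61, 67
n = 67; position = n/2 = 33.5.
This falls in the class 48 to under 58: L = 48, F = 30, f = 14, h = 10.
Median ≈ 48 + ((33.5 − 30) / 14) × 10 = 50.5000

50.50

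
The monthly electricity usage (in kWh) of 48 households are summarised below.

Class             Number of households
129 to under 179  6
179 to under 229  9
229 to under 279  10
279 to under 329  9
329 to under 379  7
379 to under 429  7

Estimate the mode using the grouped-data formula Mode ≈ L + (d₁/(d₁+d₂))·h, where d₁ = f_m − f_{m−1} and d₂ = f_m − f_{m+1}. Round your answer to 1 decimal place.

254.0

Modal class: 229 to under 279 (highest frequency 10).
d₁ = 10 − 9 = 1, d₂ = 10 − 9 = 1
Mode ≈ 229 + (1/(1+1)) × 50 = 229 + 25.0000 = 254.0000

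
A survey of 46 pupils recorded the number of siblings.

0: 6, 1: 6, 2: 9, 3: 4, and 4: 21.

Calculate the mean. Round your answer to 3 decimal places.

2.609

Values: 0, 1, 2, 3, 4
Σfx = 6×0 + 6×1 + 9×2 + 4×3 + 21×4 = 120
n = Σf = 46
Mean = 120 / 46 = 2.6087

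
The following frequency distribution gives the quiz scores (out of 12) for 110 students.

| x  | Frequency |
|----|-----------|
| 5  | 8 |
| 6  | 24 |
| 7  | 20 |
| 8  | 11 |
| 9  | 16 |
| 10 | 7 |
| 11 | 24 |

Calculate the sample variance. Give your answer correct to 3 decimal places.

Values: 5, 6, 7, 8, 9, 10, 11
n = 110, Σfx = 890, mean = 8.0909
Σfx² = 7648
Σf(x − x̄)² = Σfx² − (Σfx)²/n = 7648 − 890²/110 = 447.0909
Sample variance = 447.0909 / 109 = 4.1018

4.102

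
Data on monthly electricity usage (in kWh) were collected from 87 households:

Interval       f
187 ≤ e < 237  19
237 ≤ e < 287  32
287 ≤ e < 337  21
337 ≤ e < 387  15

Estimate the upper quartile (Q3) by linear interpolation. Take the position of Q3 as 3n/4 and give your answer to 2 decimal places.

Cumulative frequencies: 19, 51, 72, 87
n = 87; position = 3n/4 = 65.25.
This falls in the class 287 ≤ e < 337: L = 287, F = 51, f = 21, h = 50.
Upper quartile ≈ 287 + ((65.25 − 51) / 21) × 50 = 320.9286

320.93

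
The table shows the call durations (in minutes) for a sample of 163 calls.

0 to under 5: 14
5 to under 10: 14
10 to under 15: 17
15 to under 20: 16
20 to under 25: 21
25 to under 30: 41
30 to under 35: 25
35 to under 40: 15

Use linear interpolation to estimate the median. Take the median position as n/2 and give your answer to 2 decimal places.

Cumulative frequencies: 14, 28, 45, 61, 82, 123, 148, 163
n = 163; position = n/2 = 81.5.
This falls in the class 20 to under 25: L = 20, F = 61, f = 21, h = 5.
Median ≈ 20 + ((81.5 − 61) / 21) × 5 = 24.8810

24.88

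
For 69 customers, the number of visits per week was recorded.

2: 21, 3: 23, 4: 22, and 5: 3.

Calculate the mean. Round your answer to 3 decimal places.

3.101

Values: 2, 3, 4, 5
Σfx = 21×2 + 23×3 + 22×4 + 3×5 = 214
n = Σf = 69
Mean = 214 / 69 = 3.1014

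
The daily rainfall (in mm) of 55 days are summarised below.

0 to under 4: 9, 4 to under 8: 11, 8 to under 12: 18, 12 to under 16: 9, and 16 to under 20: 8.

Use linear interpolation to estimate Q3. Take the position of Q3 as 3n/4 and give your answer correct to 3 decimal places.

Cumulative frequencies: 9, 20, 38, 47, 55
n = 55; position = 3n/4 = 41.25.
This falls in the class 12 to under 16: L = 12, F = 38, f = 9, h = 4.
Upper quartile ≈ 12 + ((41.25 − 38) / 9) × 4 = 13.4444

13.444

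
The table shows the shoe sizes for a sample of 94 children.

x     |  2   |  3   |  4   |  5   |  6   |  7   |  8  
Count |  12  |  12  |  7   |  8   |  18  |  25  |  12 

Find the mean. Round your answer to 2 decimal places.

Values: 2, 3, 4, 5, 6, 7, 8
Σfx = 12×2 + 12×3 + 7×4 + 8×5 + 18×6 + 25×7 + 12×8 = 507
n = Σf = 94
Mean = 507 / 94 = 5.3936

5.39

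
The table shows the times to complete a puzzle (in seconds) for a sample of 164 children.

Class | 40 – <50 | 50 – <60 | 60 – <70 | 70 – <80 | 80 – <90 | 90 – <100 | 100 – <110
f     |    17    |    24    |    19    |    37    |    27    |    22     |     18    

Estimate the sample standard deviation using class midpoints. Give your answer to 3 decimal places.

Midpoints: 45, 55, 65, 75, 85, 95, 105
n = 164, Σfm = 12370, mean = 75.4268
Σfm² = 987500
Σf(m − x̄)² = Σfm² − (Σfm)²/n = 987500 − 12370²/164 = 54470.1220
Sample variance = 54470.1220 / 163 = 334.1725
Standard deviation = √334.1725 = 18.2804

18.280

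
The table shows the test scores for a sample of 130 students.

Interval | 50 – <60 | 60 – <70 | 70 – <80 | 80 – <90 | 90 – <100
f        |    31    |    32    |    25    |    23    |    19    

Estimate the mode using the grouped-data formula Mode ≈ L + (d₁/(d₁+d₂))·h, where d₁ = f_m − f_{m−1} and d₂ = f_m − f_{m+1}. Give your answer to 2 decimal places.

61.25

Modal class: 60 – <70 (highest frequency 32).
d₁ = 32 − 31 = 1, d₂ = 32 − 25 = 7
Mode ≈ 60 + (1/(1+7)) × 10 = 60 + 1.2500 = 61.2500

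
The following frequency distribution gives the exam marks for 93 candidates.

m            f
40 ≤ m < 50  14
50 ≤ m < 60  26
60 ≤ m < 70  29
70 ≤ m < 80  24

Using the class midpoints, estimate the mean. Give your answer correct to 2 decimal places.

Midpoints: 45, 55, 65, 75
Σfm = 14×45 + 26×55 + 29×65 + 24×75 = 5745
n = Σf = 93
Mean = 5745 / 93 = 61.7742

61.77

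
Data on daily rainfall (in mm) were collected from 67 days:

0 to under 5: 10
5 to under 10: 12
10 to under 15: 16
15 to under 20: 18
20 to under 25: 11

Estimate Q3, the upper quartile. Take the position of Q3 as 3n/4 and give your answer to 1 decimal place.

18.4

Cumulative frequencies: 10, 22, 38, 56, 67
n = 67; position = 3n/4 = 50.25.
This falls in the class 15 to under 20: L = 15, F = 38, f = 18, h = 5.
Upper quartile ≈ 15 + ((50.25 − 38) / 18) × 5 = 18.4028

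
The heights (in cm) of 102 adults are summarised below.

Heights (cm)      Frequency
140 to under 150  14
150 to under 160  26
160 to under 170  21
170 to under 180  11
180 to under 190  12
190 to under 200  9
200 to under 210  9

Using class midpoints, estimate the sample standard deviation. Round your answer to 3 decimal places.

Midpoints: 145, 155, 165, 175, 185, 195, 205
n = 102, Σfm = 17270, mean = 169.3137
Σfm² = 2958750
Σf(m − x̄)² = Σfm² − (Σfm)²/n = 2958750 − 17270²/102 = 34701.9608
Sample variance = 34701.9608 / 101 = 343.5838
Standard deviation = √343.5838 = 18.5360

18.536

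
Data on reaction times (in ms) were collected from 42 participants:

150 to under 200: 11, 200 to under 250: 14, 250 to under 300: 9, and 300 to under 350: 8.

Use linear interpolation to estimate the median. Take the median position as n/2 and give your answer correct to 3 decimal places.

235.714

Cumulative frequencies: 11, 25, 34, 42
n = 42; position = n/2 = 21.
This falls in the class 200 to under 250: L = 200, F = 11, f = 14, h = 50.
Median ≈ 200 + ((21 − 11) / 14) × 50 = 235.7143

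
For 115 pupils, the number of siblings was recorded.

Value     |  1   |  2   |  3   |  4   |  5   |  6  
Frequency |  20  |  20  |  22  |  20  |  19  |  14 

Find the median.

3

Cumulative frequencies: 20, 40, 62, 82, 101, 115
n = 115, so the median is the value in position (n+1)/2 = 58.
Position 58 falls at value 3.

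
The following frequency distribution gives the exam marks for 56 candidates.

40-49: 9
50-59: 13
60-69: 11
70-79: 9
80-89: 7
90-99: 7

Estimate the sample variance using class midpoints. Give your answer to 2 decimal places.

265.42

Midpoints: 44.5, 54.5, 64.5, 74.5, 84.5, 94.5
n = 56, Σfm = 3742, mean = 66.8214
Σfm² = 264644
Σf(m − x̄)² = Σfm² − (Σfm)²/n = 264644 − 3742²/56 = 14598.2143
Sample variance = 14598.2143 / 55 = 265.4221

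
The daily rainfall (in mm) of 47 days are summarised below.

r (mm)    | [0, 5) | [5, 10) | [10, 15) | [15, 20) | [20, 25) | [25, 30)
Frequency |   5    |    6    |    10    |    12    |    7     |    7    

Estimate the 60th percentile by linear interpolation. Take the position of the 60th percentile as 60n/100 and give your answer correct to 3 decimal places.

18.000

Cumulative frequencies: 5, 11, 21, 33, 40, 47
n = 47; position = 60n/100 = 28.2.
This falls in the class [15, 20): L = 15, F = 21, f = 12, h = 5.
60th percentile ≈ 15 + ((28.2 − 21) / 12) × 5 = 18.0000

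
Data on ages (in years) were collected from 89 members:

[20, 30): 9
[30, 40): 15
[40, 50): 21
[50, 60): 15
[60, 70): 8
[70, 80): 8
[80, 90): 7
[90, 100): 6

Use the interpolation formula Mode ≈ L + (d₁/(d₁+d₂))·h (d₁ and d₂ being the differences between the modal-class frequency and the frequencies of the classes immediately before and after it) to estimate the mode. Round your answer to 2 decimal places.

Modal class: [40, 50) (highest frequency 21).
d₁ = 21 − 15 = 6, d₂ = 21 − 15 = 6
Mode ≈ 40 + (6/(6+6)) × 10 = 40 + 5.0000 = 45.0000

45.00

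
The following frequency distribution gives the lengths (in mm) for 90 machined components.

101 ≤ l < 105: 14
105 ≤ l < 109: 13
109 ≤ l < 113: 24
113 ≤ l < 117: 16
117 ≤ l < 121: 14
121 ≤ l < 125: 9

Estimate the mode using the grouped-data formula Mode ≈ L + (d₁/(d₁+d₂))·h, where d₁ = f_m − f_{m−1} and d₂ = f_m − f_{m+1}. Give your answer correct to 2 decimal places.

Modal class: 109 ≤ l < 113 (highest frequency 24).
d₁ = 24 − 13 = 11, d₂ = 24 − 16 = 8
Mode ≈ 109 + (11/(11+8)) × 4 = 109 + 2.3158 = 111.3158

111.32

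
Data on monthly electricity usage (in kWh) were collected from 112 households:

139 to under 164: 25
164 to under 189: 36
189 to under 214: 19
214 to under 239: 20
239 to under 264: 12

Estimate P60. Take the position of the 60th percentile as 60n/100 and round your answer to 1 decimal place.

Cumulative frequencies: 25, 61, 80, 100, 112
n = 112; position = 60n/100 = 67.2.
This falls in the class 189 to under 214: L = 189, F = 61, f = 19, h = 25.
60th percentile ≈ 189 + ((67.2 − 61) / 19) × 25 = 197.1579

197.2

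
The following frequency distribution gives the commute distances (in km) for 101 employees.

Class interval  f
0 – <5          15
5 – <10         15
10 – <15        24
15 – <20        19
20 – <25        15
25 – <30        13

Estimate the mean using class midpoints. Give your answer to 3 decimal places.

Midpoints: 2.5, 7.5, 12.5, 17.5, 22.5, 27.5
Σfm = 15×2.5 + 15×7.5 + 24×12.5 + 19×17.5 + 15×22.5 + 13×27.5 = 1477.5
n = Σf = 101
Mean = 1477.5 / 101 = 14.6287

14.629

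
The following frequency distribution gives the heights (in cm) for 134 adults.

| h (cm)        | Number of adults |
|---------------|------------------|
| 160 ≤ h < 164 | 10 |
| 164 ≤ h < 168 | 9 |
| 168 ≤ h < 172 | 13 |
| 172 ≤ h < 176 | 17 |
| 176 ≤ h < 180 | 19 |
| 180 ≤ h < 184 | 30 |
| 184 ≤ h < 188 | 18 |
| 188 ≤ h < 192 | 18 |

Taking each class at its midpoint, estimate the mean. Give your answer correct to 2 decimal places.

Midpoints: 162, 166, 170, 174, 178, 182, 186, 190
Σfm = 10×162 + 9×166 + 13×170 + 17×174 + 19×178 + 30×182 + 18×186 + 18×190 = 23892
n = Σf = 134
Mean = 23892 / 134 = 178.2985

178.30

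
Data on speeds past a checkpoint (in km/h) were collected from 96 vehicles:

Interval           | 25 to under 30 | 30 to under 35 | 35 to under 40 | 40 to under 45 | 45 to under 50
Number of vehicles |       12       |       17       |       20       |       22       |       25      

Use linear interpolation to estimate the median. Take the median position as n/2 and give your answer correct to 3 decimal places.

39.750

Cumulative frequencies: 12, 29, 49, 71, 96
n = 96; position = n/2 = 48.
This falls in the class 35 to under 40: L = 35, F = 29, f = 20, h = 5.
Median ≈ 35 + ((48 − 29) / 20) × 5 = 39.7500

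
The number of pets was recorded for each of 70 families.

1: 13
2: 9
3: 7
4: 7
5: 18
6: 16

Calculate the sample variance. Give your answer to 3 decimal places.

3.467

Values: 1, 2, 3, 4, 5, 6
n = 70, Σfx = 266, mean = 3.8000
Σfx² = 1250
Σf(x − x̄)² = Σfx² − (Σfx)²/n = 1250 − 266²/70 = 239.2000
Sample variance = 239.2000 / 69 = 3.4667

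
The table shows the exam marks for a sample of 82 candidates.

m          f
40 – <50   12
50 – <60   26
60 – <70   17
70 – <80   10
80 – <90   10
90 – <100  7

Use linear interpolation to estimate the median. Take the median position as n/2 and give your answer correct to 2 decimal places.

61.76

Cumulative frequencies: 12, 38, 55, 65, 75, 82
n = 82; position = n/2 = 41.
This falls in the class 60 – <70: L = 60, F = 38, f = 17, h = 10.
Median ≈ 60 + ((41 − 38) / 17) × 10 = 61.7647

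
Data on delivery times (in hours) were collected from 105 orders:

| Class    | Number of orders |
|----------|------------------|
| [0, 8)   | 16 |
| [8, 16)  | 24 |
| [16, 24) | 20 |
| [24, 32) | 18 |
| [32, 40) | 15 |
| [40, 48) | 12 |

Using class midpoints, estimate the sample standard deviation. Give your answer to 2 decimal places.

12.81

Midpoints: 4, 12, 20, 28, 36, 44
n = 105, Σfm = 2324, mean = 22.1333
Σfm² = 68496
Σf(m − x̄)² = Σfm² − (Σfm)²/n = 68496 − 2324²/105 = 17058.1333
Sample variance = 17058.1333 / 104 = 164.0205
Standard deviation = √164.0205 = 12.8070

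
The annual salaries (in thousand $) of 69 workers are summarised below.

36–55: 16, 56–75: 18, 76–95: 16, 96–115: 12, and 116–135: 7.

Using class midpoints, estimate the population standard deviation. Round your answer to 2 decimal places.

25.67

Midpoints: 45.5, 65.5, 85.5, 105.5, 125.5
n = 69, Σfm = 5419.5, mean = 78.5435
Σfm² = 471127.25
Σf(m − x̄)² = Σfm² − (Σfm)²/n = 471127.25 − 5419.5²/69 = 45460.8696
Population variance = 45460.8696 / 69 = 658.8532
Standard deviation = √658.8532 = 25.6681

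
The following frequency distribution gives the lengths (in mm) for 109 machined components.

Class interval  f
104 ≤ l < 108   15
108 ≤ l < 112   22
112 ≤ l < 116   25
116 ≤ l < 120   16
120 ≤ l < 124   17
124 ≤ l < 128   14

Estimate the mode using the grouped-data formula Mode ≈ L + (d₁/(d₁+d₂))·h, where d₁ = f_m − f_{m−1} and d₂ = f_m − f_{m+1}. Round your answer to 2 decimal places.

113.00

Modal class: 112 ≤ l < 116 (highest frequency 25).
d₁ = 25 − 22 = 3, d₂ = 25 − 16 = 9
Mode ≈ 112 + (3/(3+9)) × 4 = 112 + 1.0000 = 113.0000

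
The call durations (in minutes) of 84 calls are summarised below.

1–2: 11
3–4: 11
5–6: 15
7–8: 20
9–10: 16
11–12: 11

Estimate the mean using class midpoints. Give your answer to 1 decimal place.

Midpoints: 1.5, 3.5, 5.5, 7.5, 9.5, 11.5
Σfm = 11×1.5 + 11×3.5 + 15×5.5 + 20×7.5 + 16×9.5 + 11×11.5 = 566
n = Σf = 84
Mean = 566 / 84 = 6.7381

6.7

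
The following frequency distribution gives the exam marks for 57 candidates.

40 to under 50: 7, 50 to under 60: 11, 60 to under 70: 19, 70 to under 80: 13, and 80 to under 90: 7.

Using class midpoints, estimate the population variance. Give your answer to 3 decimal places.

140.228

Midpoints: 45, 55, 65, 75, 85
n = 57, Σfm = 3725, mean = 65.3509
Σfm² = 251425
Σf(m − x̄)² = Σfm² − (Σfm)²/n = 251425 − 3725²/57 = 7992.9825
Population variance = 7992.9825 / 57 = 140.2278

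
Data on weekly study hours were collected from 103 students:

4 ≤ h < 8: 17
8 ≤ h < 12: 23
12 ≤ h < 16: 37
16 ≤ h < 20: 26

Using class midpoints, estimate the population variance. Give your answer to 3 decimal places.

Midpoints: 6, 10, 14, 18
n = 103, Σfm = 1318, mean = 12.7961
Σfm² = 18588
Σf(m − x̄)² = Σfm² − (Σfm)²/n = 18588 − 1318²/103 = 1722.7184
Population variance = 1722.7184 / 103 = 16.7254

16.725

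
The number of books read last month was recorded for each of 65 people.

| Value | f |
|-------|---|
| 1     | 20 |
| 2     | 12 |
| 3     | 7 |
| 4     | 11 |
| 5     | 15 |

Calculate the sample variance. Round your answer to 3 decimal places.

Values: 1, 2, 3, 4, 5
n = 65, Σfx = 184, mean = 2.8308
Σfx² = 682
Σf(x − x̄)² = Σfx² − (Σfx)²/n = 682 − 184²/65 = 161.1385
Sample variance = 161.1385 / 64 = 2.5178

2.518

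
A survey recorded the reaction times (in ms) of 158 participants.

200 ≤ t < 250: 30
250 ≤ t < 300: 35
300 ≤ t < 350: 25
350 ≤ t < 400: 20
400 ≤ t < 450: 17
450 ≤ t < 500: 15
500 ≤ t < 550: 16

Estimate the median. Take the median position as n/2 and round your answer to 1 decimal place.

Cumulative frequencies: 30, 65, 90, 110, 127, 142, 158
n = 158; position = n/2 = 79.
This falls in the class 300 ≤ t < 350: L = 300, F = 65, f = 25, h = 50.
Median ≈ 300 + ((79 − 65) / 25) × 50 = 328.0000

328.0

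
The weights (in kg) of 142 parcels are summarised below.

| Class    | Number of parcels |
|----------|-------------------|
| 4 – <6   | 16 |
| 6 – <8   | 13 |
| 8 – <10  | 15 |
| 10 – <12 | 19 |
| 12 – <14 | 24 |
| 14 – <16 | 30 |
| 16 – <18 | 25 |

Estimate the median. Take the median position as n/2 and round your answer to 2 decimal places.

Cumulative frequencies: 16, 29, 44, 63, 87, 117, 142
n = 142; position = n/2 = 71.
This falls in the class 12 – <14: L = 12, F = 63, f = 24, h = 2.
Median ≈ 12 + ((71 − 63) / 24) × 2 = 12.6667

12.67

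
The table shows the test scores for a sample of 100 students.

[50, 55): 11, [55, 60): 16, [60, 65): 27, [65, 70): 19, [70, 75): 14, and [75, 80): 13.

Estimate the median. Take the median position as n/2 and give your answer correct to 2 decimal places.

Cumulative frequencies: 11, 27, 54, 73, 87, 100
n = 100; position = n/2 = 50.
This falls in the class [60, 65): L = 60, F = 27, f = 27, h = 5.
Median ≈ 60 + ((50 − 27) / 27) × 5 = 64.2593

64.26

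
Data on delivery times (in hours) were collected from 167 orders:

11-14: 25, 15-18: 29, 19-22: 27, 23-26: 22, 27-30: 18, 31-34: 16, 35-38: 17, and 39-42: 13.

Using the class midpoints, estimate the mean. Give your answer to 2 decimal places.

Midpoints: 12.5, 16.5, 20.5, 24.5, 28.5, 32.5, 36.5, 40.5
Σfm = 25×12.5 + 29×16.5 + 27×20.5 + 22×24.5 + 18×28.5 + 16×32.5 + 17×36.5 + 13×40.5 = 4063.5
n = Σf = 167
Mean = 4063.5 / 167 = 24.3323

24.33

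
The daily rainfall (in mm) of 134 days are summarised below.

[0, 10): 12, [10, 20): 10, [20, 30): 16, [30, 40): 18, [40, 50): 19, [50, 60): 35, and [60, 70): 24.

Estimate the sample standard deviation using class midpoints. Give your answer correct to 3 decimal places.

18.995

Midpoints: 5, 15, 25, 35, 45, 55, 65
n = 134, Σfm = 5580, mean = 41.6418
Σfm² = 280350
Σf(m − x̄)² = Σfm² − (Σfm)²/n = 280350 − 5580²/134 = 47988.8060
Sample variance = 47988.8060 / 133 = 360.8181
Standard deviation = √360.8181 = 18.9952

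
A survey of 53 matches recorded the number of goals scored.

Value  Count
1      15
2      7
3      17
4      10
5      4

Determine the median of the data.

3

Cumulative frequencies: 15, 22, 39, 49, 53
n = 53, so the median is the value in position (n+1)/2 = 27.
Position 27 falls at value 3.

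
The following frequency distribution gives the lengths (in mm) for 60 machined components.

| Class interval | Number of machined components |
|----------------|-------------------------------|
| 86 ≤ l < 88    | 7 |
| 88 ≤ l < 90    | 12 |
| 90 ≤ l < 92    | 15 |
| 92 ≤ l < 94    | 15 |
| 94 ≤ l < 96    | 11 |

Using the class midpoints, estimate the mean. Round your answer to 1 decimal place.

Midpoints: 87, 89, 91, 93, 95
Σfm = 7×87 + 12×89 + 15×91 + 15×93 + 11×95 = 5482
n = Σf = 60
Mean = 5482 / 60 = 91.3667

91.4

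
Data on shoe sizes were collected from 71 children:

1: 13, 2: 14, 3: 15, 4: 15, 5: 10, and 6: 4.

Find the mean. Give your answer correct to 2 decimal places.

Values: 1, 2, 3, 4, 5, 6
Σfx = 13×1 + 14×2 + 15×3 + 15×4 + 10×5 + 4×6 = 220
n = Σf = 71
Mean = 220 / 71 = 3.0986

3.10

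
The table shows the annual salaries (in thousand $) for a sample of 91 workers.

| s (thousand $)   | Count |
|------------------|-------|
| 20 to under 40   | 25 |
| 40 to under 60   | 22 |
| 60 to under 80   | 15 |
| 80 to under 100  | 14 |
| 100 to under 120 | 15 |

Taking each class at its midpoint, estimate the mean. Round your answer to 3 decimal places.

Midpoints: 30, 50, 70, 90, 110
Σfm = 25×30 + 22×50 + 15×70 + 14×90 + 15×110 = 5810
n = Σf = 91
Mean = 5810 / 91 = 63.8462

63.846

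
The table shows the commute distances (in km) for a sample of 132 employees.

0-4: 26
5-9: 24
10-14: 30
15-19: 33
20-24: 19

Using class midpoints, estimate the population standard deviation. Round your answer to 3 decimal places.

Midpoints: 2, 7, 12, 17, 22
n = 132, Σfm = 1559, mean = 11.8106
Σfm² = 24333
Σf(m − x̄)² = Σfm² − (Σfm)²/n = 24333 − 1559²/132 = 5920.2652
Population variance = 5920.2652 / 132 = 44.8505
Standard deviation = √44.8505 = 6.6971

6.697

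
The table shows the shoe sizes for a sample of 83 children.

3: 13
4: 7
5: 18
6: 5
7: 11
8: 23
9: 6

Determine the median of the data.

Cumulative frequencies: 13, 20, 38, 43, 54, 77, 83
n = 83, so the median is the value in position (n+1)/2 = 42.
Position 42 falls at value 6.

6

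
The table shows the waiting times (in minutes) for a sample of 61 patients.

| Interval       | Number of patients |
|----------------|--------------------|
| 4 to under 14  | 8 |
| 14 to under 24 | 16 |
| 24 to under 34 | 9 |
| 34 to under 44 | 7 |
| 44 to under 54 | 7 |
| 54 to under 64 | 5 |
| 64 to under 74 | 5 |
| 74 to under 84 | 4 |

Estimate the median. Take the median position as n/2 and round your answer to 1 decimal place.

31.2

Cumulative frequencies: 8, 24, 33, 40, 47, 52, 57, 61
n = 61; position = n/2 = 30.5.
This falls in the class 24 to under 34: L = 24, F = 24, f = 9, h = 10.
Median ≈ 24 + ((30.5 − 24) / 9) × 10 = 31.2222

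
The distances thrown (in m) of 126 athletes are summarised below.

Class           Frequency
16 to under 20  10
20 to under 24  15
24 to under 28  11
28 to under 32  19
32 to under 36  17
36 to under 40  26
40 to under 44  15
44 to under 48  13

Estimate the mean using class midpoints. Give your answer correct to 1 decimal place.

33.0

Midpoints: 18, 22, 26, 30, 34, 38, 42, 46
Σfm = 10×18 + 15×22 + 11×26 + 19×30 + 17×34 + 26×38 + 15×42 + 13×46 = 4160
n = Σf = 126
Mean = 4160 / 126 = 33.0159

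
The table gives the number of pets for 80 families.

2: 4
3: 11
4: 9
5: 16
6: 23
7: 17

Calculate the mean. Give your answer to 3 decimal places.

Values: 2, 3, 4, 5, 6, 7
Σfx = 4×2 + 11×3 + 9×4 + 16×5 + 23×6 + 17×7 = 414
n = Σf = 80
Mean = 414 / 80 = 5.1750

5.175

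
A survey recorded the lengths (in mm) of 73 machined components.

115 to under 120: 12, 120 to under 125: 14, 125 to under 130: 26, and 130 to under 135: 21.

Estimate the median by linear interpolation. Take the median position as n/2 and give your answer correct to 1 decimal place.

Cumulative frequencies: 12, 26, 52, 73
n = 73; position = n/2 = 36.5.
This falls in the class 125 to under 130: L = 125, F = 26, f = 26, h = 5.
Median ≈ 125 + ((36.5 − 26) / 26) × 5 = 127.0192

127.0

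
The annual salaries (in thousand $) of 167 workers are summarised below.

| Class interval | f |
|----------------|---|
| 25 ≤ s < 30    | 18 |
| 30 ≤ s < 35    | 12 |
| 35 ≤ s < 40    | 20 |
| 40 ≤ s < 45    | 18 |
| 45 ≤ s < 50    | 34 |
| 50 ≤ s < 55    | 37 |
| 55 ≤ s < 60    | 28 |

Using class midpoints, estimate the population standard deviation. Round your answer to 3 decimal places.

9.565

Midpoints: 27.5, 32.5, 37.5, 42.5, 47.5, 52.5, 57.5
n = 167, Σfm = 7567.5, mean = 45.3144
Σfm² = 358193.75
Σf(m − x̄)² = Σfm² − (Σfm)²/n = 358193.75 − 7567.5²/167 = 15277.2455
Population variance = 15277.2455 / 167 = 91.4805
Standard deviation = √91.4805 = 9.5645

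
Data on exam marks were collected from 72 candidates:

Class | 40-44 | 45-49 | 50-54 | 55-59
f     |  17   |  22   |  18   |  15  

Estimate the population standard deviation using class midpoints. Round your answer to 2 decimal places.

5.32

Midpoints: 42, 47, 52, 57
n = 72, Σfm = 3539, mean = 49.1528
Σfm² = 175993
Σf(m − x̄)² = Σfm² − (Σfm)²/n = 175993 − 3539²/72 = 2041.3194
Population variance = 2041.3194 / 72 = 28.3517
Standard deviation = √28.3517 = 5.3246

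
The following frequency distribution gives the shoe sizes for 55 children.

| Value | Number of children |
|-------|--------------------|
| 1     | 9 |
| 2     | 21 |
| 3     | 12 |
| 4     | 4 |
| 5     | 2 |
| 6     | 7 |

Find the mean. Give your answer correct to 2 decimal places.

Values: 1, 2, 3, 4, 5, 6
Σfx = 9×1 + 21×2 + 12×3 + 4×4 + 2×5 + 7×6 = 155
n = Σf = 55
Mean = 155 / 55 = 2.8182

2.82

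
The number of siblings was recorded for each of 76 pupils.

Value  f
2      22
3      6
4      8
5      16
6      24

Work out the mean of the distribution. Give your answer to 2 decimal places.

Values: 2, 3, 4, 5, 6
Σfx = 22×2 + 6×3 + 8×4 + 16×5 + 24×6 = 318
n = Σf = 76
Mean = 318 / 76 = 4.1842

4.18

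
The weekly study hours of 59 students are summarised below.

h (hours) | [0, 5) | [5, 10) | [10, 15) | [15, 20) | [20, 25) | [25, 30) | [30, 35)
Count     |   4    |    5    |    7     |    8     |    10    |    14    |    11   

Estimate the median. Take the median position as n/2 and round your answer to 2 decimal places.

Cumulative frequencies: 4, 9, 16, 24, 34, 48, 59
n = 59; position = n/2 = 29.5.
This falls in the class [20, 25): L = 20, F = 24, f = 10, h = 5.
Median ≈ 20 + ((29.5 − 24) / 10) × 5 = 22.7500

22.75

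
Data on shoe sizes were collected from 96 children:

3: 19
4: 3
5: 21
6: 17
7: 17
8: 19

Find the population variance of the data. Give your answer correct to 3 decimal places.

Values: 3, 4, 5, 6, 7, 8
n = 96, Σfx = 547, mean = 5.6979
Σfx² = 3405
Σf(x − x̄)² = Σfx² − (Σfx)²/n = 3405 − 547²/96 = 288.2396
Population variance = 288.2396 / 96 = 3.0025

3.002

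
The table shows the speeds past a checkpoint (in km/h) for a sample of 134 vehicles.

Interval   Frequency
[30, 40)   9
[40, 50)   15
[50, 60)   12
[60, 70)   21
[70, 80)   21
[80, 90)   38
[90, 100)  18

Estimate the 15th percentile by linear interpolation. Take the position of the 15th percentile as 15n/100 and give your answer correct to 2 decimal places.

Cumulative frequencies: 9, 24, 36, 57, 78, 116, 134
n = 134; position = 15n/100 = 20.1.
This falls in the class [40, 50): L = 40, F = 9, f = 15, h = 10.
15th percentile ≈ 40 + ((20.1 − 9) / 15) × 10 = 47.4000

47.40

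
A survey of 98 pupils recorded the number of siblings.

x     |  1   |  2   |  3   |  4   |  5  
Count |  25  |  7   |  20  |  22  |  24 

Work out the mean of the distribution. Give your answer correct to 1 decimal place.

Values: 1, 2, 3, 4, 5
Σfx = 25×1 + 7×2 + 20×3 + 22×4 + 24×5 = 307
n = Σf = 98
Mean = 307 / 98 = 3.1327

3.1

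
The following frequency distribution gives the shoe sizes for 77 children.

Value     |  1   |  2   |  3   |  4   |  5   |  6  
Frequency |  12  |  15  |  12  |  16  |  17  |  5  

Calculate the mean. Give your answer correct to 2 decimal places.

Values: 1, 2, 3, 4, 5, 6
Σfx = 12×1 + 15×2 + 12×3 + 16×4 + 17×5 + 5×6 = 257
n = Σf = 77
Mean = 257 / 77 = 3.3377

3.34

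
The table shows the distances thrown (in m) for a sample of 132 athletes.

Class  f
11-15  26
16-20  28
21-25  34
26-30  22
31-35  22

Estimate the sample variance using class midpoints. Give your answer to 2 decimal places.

45.90

Midpoints: 13, 18, 23, 28, 33
n = 132, Σfm = 2966, mean = 22.4697
Σfm² = 72658
Σf(m − x̄)² = Σfm² − (Σfm)²/n = 72658 − 2966²/132 = 6012.8788
Sample variance = 6012.8788 / 131 = 45.8998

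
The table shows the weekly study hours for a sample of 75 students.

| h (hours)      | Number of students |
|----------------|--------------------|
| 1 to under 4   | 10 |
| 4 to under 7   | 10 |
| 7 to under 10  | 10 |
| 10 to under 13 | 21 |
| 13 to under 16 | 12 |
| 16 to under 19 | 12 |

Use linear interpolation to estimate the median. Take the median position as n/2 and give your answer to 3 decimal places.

Cumulative frequencies: 10, 20, 30, 51, 63, 75
n = 75; position = n/2 = 37.5.
This falls in the class 10 to under 13: L = 10, F = 30, f = 21, h = 3.
Median ≈ 10 + ((37.5 − 30) / 21) × 3 = 11.0714

11.071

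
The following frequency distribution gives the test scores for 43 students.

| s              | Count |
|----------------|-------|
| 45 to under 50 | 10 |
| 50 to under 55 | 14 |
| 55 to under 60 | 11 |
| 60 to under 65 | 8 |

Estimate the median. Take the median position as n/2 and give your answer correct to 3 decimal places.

Cumulative frequencies: 10, 24, 35, 43
n = 43; position = n/2 = 21.5.
This falls in the class 50 to under 55: L = 50, F = 10, f = 14, h = 5.
Median ≈ 50 + ((21.5 − 10) / 14) × 5 = 54.1071

54.107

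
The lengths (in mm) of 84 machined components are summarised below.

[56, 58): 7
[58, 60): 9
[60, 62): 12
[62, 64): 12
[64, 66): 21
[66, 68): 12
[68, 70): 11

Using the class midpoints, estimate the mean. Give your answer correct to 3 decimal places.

Midpoints: 57, 59, 61, 63, 65, 67, 69
Σfm = 7×57 + 9×59 + 12×61 + 12×63 + 21×65 + 12×67 + 11×69 = 5346
n = Σf = 84
Mean = 5346 / 84 = 63.6429

63.643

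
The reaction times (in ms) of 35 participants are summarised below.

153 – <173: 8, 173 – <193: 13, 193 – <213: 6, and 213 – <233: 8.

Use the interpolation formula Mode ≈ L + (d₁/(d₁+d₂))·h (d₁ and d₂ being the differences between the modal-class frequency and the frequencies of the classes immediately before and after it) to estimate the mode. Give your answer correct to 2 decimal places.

181.33

Modal class: 173 – <193 (highest frequency 13).
d₁ = 13 − 8 = 5, d₂ = 13 − 6 = 7
Mode ≈ 173 + (5/(5+7)) × 20 = 173 + 8.3333 = 181.3333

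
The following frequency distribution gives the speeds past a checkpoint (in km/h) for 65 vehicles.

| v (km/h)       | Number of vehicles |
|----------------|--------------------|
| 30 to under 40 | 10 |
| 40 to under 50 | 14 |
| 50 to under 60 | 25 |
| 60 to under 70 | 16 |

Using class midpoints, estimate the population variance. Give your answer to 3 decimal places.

Midpoints: 35, 45, 55, 65
n = 65, Σfm = 3395, mean = 52.2308
Σfm² = 183825
Σf(m − x̄)² = Σfm² − (Σfm)²/n = 183825 − 3395²/65 = 6501.5385
Population variance = 6501.5385 / 65 = 100.0237

100.024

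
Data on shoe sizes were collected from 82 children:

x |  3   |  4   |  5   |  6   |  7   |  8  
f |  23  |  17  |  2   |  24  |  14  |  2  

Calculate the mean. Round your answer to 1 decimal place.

Values: 3, 4, 5, 6, 7, 8
Σfx = 23×3 + 17×4 + 2×5 + 24×6 + 14×7 + 2×8 = 405
n = Σf = 82
Mean = 405 / 82 = 4.9390

4.9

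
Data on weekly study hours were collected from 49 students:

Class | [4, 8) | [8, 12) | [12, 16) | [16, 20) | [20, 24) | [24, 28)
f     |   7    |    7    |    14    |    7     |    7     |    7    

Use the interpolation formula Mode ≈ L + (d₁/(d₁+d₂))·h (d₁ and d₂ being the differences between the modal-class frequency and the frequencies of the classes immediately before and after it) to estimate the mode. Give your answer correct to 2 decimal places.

Modal class: [12, 16) (highest frequency 14).
d₁ = 14 − 7 = 7, d₂ = 14 − 7 = 7
Mode ≈ 12 + (7/(7+7)) × 4 = 12 + 2.0000 = 14.0000

14.00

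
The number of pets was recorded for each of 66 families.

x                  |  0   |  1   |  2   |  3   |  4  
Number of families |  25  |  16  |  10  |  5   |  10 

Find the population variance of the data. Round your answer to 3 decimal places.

2.053

Values: 0, 1, 2, 3, 4
n = 66, Σfx = 91, mean = 1.3788
Σfx² = 261
Σf(x − x̄)² = Σfx² − (Σfx)²/n = 261 − 91²/66 = 135.5303
Population variance = 135.5303 / 66 = 2.0535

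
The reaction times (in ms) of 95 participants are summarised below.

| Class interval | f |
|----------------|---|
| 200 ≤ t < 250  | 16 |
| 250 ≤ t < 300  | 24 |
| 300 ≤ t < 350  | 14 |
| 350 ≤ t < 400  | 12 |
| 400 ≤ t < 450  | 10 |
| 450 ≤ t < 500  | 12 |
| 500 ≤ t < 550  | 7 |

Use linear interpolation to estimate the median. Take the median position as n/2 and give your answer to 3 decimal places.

Cumulative frequencies: 16, 40, 54, 66, 76, 88, 95
n = 95; position = n/2 = 47.5.
This falls in the class 300 ≤ t < 350: L = 300, F = 40, f = 14, h = 50.
Median ≈ 300 + ((47.5 − 40) / 14) × 50 = 326.7857

326.786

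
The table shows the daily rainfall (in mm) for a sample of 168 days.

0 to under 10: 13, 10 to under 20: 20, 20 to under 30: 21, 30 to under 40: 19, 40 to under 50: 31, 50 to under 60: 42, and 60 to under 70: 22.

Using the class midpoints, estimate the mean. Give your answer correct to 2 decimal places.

39.82

Midpoints: 5, 15, 25, 35, 45, 55, 65
Σfm = 13×5 + 20×15 + 21×25 + 19×35 + 31×45 + 42×55 + 22×65 = 6690
n = Σf = 168
Mean = 6690 / 168 = 39.8214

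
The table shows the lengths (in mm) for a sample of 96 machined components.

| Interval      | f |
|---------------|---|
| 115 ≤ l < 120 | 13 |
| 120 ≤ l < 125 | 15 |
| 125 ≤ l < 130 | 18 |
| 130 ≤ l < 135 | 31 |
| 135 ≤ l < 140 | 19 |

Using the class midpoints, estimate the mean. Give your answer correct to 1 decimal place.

129.0

Midpoints: 117.5, 122.5, 127.5, 132.5, 137.5
Σfm = 13×117.5 + 15×122.5 + 18×127.5 + 31×132.5 + 19×137.5 = 12380
n = Σf = 96
Mean = 12380 / 96 = 128.9583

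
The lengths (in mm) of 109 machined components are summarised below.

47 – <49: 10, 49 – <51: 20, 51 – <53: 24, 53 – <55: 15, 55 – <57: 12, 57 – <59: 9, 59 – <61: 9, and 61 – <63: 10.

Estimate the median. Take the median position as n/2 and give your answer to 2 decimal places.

Cumulative frequencies: 10, 30, 54, 69, 81, 90, 99, 109
n = 109; position = n/2 = 54.5.
This falls in the class 53 – <55: L = 53, F = 54, f = 15, h = 2.
Median ≈ 53 + ((54.5 − 54) / 15) × 2 = 53.0667

53.07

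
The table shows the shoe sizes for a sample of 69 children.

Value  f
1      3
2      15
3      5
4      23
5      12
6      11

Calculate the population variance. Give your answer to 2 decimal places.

2.12

Values: 1, 2, 3, 4, 5, 6
n = 69, Σfx = 266, mean = 3.8551
Σfx² = 1172
Σf(x − x̄)² = Σfx² − (Σfx)²/n = 1172 − 266²/69 = 146.5507
Population variance = 146.5507 / 69 = 2.1239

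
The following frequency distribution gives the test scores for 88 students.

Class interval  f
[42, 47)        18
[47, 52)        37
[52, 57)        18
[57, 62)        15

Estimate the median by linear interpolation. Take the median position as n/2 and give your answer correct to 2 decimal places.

Cumulative frequencies: 18, 55, 73, 88
n = 88; position = n/2 = 44.
This falls in the class [47, 52): L = 47, F = 18, f = 37, h = 5.
Median ≈ 47 + ((44 − 18) / 37) × 5 = 50.5135

50.51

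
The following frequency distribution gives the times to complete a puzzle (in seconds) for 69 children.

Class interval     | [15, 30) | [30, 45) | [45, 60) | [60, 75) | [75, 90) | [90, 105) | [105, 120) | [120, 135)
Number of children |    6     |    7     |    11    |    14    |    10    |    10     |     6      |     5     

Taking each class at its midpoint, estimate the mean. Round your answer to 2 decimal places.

72.93

Midpoints: 22.5, 37.5, 52.5, 67.5, 82.5, 97.5, 112.5, 127.5
Σfm = 6×22.5 + 7×37.5 + 11×52.5 + 14×67.5 + 10×82.5 + 10×97.5 + 6×112.5 + 5×127.5 = 5032.5
n = Σf = 69
Mean = 5032.5 / 69 = 72.9348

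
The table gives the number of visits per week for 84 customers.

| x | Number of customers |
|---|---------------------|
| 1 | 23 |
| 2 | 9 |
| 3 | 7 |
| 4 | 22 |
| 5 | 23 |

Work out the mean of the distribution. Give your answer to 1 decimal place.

3.2

Values: 1, 2, 3, 4, 5
Σfx = 23×1 + 9×2 + 7×3 + 22×4 + 23×5 = 265
n = Σf = 84
Mean = 265 / 84 = 3.1548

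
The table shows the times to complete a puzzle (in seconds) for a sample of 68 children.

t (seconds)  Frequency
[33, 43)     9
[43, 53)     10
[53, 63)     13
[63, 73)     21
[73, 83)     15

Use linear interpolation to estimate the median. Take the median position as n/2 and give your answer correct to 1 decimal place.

64.0

Cumulative frequencies: 9, 19, 32, 53, 68
n = 68; position = n/2 = 34.
This falls in the class [63, 73): L = 63, F = 32, f = 21, h = 10.
Median ≈ 63 + ((34 − 32) / 21) × 10 = 63.9524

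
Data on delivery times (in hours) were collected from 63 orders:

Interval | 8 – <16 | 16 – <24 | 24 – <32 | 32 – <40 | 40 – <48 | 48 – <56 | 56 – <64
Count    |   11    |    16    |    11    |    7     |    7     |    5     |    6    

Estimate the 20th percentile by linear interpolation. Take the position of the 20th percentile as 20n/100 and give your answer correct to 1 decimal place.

Cumulative frequencies: 11, 27, 38, 45, 52, 57, 63
n = 63; position = 20n/100 = 12.6.
This falls in the class 16 – <24: L = 16, F = 11, f = 16, h = 8.
20th percentile ≈ 16 + ((12.6 − 11) / 16) × 8 = 16.8000

16.8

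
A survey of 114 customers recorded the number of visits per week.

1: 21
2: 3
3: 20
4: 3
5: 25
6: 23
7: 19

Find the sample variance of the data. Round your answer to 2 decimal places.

Values: 1, 2, 3, 4, 5, 6, 7
n = 114, Σfx = 495, mean = 4.3421
Σfx² = 2645
Σf(x − x̄)² = Σfx² − (Σfx)²/n = 2645 − 495²/114 = 495.6579
Sample variance = 495.6579 / 113 = 4.3864

4.39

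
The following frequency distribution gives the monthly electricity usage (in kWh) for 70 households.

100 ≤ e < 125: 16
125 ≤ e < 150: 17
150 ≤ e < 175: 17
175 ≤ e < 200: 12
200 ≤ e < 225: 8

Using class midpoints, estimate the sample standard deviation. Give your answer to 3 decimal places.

Midpoints: 112.5, 137.5, 162.5, 187.5, 212.5
n = 70, Σfm = 10850, mean = 155.0000
Σfm² = 1755937.5
Σf(m − x̄)² = Σfm² − (Σfm)²/n = 1755937.5 − 10850²/70 = 74187.5000
Sample variance = 74187.5000 / 69 = 1075.1812
Standard deviation = √1075.1812 = 32.7900

32.790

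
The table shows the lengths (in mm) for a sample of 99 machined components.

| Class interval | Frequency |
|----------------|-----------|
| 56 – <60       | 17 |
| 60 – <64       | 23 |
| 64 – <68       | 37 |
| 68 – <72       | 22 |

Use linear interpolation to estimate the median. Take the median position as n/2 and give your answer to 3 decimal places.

65.027

Cumulative frequencies: 17, 40, 77, 99
n = 99; position = n/2 = 49.5.
This falls in the class 64 – <68: L = 64, F = 40, f = 37, h = 4.
Median ≈ 64 + ((49.5 − 40) / 37) × 4 = 65.0270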